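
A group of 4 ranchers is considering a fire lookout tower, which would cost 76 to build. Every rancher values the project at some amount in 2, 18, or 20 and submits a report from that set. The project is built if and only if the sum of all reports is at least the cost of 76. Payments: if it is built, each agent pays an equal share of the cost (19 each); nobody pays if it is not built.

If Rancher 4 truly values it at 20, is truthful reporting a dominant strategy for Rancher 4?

Check each profile of the others' reports and compare truth against every alternative report.
Others report (18, 18, 20): truth gives 1, best alternative gives 0.
Others report (18, 20, 18): truth gives 1, best alternative gives 0.
Others report (20, 18, 18): truth gives 1, best alternative gives 0.
Others report (18, 20, 20): truth gives 1, best alternative gives 1.
Others report (20, 18, 20): truth gives 1, best alternative gives 1.
Others report (20, 20, 18): truth gives 1, best alternative gives 1.
(Remaining 21 profiles checked similarly; truth is weakly best in each.)
In every case the truthful report is at least as good as any alternative, so it is a dominant strategy.

Yes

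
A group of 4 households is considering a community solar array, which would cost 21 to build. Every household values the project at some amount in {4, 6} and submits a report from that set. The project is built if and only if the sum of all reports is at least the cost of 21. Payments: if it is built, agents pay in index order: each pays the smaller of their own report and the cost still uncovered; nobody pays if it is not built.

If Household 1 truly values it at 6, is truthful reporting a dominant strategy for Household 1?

No

Consider the case where Household 2 reports 6, Household 3 reports 6 and Household 4 reports 6.
Truthful report 6: project built, pays 6, utility 6 - 6 = 0.
Report 4 instead: project built, pays 4, utility 6 - 4 = 2.
Since 2 > 0, reporting 4 is strictly better here, so truthful reporting is not dominant.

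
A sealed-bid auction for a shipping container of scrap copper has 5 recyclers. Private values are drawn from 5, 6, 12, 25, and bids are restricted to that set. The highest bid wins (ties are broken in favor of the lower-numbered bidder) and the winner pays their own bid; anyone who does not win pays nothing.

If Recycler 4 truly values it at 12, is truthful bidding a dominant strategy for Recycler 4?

Consider the case where Recycler 1 bids 5, Recycler 2 bids 5, Recycler 3 bids 5 and Recycler 5 bids 5.
Truthful bid 12: wins, pays 12, utility 12 - 12 = 0.
Bid 6 instead: wins, pays 6, utility 12 - 6 = 6.
Since 6 > 0, bidding 6 is strictly better here, so truthful bidding is not dominant.

No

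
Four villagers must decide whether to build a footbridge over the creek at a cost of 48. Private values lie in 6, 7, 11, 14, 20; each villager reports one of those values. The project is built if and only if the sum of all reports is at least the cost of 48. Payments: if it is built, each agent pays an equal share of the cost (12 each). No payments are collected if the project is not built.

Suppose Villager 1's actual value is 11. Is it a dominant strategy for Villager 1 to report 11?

Consider the case where Villager 2 reports 6, Villager 3 reports 11 and Villager 4 reports 20.
Truthful report 11: project built, pays 12, utility 11 - 12 = -1.
Report 6 instead: project not built, utility 0.
Since 0 > -1, reporting 6 is strictly better here, so truthful reporting is not dominant.

No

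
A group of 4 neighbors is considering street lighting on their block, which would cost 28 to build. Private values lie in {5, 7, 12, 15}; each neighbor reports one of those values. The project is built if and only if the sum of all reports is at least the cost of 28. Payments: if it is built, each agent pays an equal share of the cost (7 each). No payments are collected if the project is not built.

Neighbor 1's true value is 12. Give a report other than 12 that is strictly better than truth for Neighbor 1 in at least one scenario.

15

Suppose Neighbor 2 reports 5, Neighbor 3 reports 5 and Neighbor 4 reports 5.
Report 12: project not built, utility 0.
Report 15: project built, pays 7, utility 12 - 7 = 5.
So reporting 15 beats truth here (5 > 0).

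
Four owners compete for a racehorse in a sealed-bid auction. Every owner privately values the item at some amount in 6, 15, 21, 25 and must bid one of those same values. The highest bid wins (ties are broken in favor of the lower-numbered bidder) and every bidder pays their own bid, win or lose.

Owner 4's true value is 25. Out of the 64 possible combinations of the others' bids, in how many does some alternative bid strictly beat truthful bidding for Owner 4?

45

Others bid (6, 6, 6): truth gives 0; bid 15 gives 10 > 0. Violating.
Others bid (6, 6, 15): truth gives 0; bid 21 gives 4 > 0. Violating.
Others bid (6, 6, 25): truth gives -25; bid 6 gives -6 > -25. Violating.
Others bid (6, 15, 6): truth gives 0; bid 21 gives 4 > 0. Violating.
Others bid (6, 6, 21): truth gives 0; no alternative beats it.
Others bid (6, 15, 21): truth gives 0; no alternative beats it.
(Checking all 64 profiles: 45 have a profitable deviation, 19 do not.)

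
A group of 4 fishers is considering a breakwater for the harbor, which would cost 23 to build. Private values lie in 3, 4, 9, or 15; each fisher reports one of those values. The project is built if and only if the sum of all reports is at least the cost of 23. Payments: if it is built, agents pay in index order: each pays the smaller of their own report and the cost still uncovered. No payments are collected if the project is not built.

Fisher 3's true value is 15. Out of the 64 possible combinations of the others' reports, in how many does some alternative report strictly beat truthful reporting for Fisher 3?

44

Others report (3, 3, 9): truth gives 0; report 9 gives 6 > 0. Violating.
Others report (3, 3, 15): truth gives 0; report 3 gives 12 > 0. Violating.
Others report (3, 4, 9): truth gives 0; report 9 gives 6 > 0. Violating.
Others report (3, 4, 15): truth gives 0; report 3 gives 12 > 0. Violating.
Others report (3, 3, 3): truth gives 0; no alternative beats it.
Others report (3, 3, 4): truth gives 0; no alternative beats it.
(Checking all 64 profiles: 44 have a profitable deviation, 20 do not.)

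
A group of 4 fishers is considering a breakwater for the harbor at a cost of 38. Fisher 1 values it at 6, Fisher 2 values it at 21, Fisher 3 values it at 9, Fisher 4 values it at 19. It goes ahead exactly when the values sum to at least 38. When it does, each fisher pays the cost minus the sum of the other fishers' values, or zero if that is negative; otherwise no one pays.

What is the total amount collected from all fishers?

6

Total value 55 ≥ cost 38, so it is built.
Fisher 1: others sum to 49; max(0, 38 - 49) = 0.
Fisher 2: others sum to 34; max(0, 38 - 34) = 4.
Fisher 3: others sum to 46; max(0, 38 - 46) = 0.
Fisher 4: others sum to 36; max(0, 38 - 36) = 2.
Total collected = 0 + 4 + 0 + 2 = 6.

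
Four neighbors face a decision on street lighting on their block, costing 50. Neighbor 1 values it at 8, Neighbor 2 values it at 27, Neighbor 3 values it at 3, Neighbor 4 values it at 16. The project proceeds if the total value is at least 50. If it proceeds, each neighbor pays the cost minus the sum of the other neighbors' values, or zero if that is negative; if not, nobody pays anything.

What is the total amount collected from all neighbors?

Total value 54 ≥ cost 50, so it is built.
Neighbor 1: others sum to 46; max(0, 50 - 46) = 4.
Neighbor 2: others sum to 27; max(0, 50 - 27) = 23.
Neighbor 3: others sum to 51; max(0, 50 - 51) = 0.
Neighbor 4: others sum to 38; max(0, 50 - 38) = 12.
Total collected = 4 + 23 + 0 + 12 = 39.

39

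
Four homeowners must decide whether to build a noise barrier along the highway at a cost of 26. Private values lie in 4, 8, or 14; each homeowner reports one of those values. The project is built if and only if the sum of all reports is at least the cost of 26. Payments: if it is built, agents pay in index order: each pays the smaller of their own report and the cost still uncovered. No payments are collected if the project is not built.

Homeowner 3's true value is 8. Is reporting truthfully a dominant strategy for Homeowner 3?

No

Consider the case where Homeowner 1 reports 4, Homeowner 2 reports 4 and Homeowner 4 reports 14.
Truthful report 8: project built, pays 8, utility 8 - 8 = 0.
Report 4 instead: project built, pays 4, utility 8 - 4 = 4.
Since 4 > 0, reporting 4 is strictly better here, so truthful reporting is not dominant.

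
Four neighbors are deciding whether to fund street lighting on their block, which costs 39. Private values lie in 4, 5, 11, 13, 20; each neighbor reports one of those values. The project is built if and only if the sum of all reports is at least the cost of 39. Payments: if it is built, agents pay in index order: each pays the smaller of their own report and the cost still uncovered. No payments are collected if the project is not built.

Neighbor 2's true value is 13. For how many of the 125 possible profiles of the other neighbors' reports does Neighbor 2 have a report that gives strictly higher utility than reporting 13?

87

Others report (4, 4, 20): truth gives 0; report 11 gives 2 > 0. Violating.
Others report (4, 5, 20): truth gives 0; report 11 gives 2 > 0. Violating.
Others report (4, 11, 13): truth gives 0; report 11 gives 2 > 0. Violating.
Others report (4, 11, 20): truth gives 0; report 4 gives 9 > 0. Violating.
Others report (4, 4, 4): truth gives 0; no alternative beats it.
Others report (4, 4, 5): truth gives 0; no alternative beats it.
(Checking all 125 profiles: 87 have a profitable deviation, 38 do not.)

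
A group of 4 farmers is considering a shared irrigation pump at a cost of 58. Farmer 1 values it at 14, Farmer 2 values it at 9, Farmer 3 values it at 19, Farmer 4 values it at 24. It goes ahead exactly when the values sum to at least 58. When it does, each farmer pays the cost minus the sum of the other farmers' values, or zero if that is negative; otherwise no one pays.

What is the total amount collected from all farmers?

Total value 66 ≥ cost 58, so it is built.
Farmer 1: others sum to 52; max(0, 58 - 52) = 6.
Farmer 2: others sum to 57; max(0, 58 - 57) = 1.
Farmer 3: others sum to 47; max(0, 58 - 47) = 11.
Farmer 4: others sum to 42; max(0, 58 - 42) = 16.
Total collected = 6 + 1 + 11 + 16 = 34.

34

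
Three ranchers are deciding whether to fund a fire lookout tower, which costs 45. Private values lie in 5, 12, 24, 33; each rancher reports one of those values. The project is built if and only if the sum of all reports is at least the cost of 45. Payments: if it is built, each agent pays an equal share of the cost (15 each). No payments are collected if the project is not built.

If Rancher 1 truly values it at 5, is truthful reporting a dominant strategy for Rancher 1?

Yes

Check each profile of the others' reports and compare truth against every alternative report.
Others report (5, 33): truth gives 0, best alternative gives -10.
Others report (12, 24): truth gives 0, best alternative gives -10.
Others report (24, 12): truth gives 0, best alternative gives -10.
Others report (33, 5): truth gives 0, best alternative gives -10.
Others report (12, 33): truth gives -10, best alternative gives -10.
Others report (24, 24): truth gives -10, best alternative gives -10.
(Remaining 10 profiles checked similarly; truth is weakly best in each.)
In every case the truthful report is at least as good as any alternative, so it is a dominant strategy.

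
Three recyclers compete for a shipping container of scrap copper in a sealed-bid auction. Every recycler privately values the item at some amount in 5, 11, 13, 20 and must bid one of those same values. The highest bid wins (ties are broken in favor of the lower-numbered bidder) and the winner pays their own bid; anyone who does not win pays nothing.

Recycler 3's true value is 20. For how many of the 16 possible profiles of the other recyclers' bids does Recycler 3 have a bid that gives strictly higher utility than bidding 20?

Others bid (5, 5): truth gives 0; bid 11 gives 9 > 0. Violating.
Others bid (5, 11): truth gives 0; bid 13 gives 7 > 0. Violating.
Others bid (11, 5): truth gives 0; bid 13 gives 7 > 0. Violating.
Others bid (11, 11): truth gives 0; bid 13 gives 7 > 0. Violating.
Others bid (5, 13): truth gives 0; no alternative beats it.
Others bid (5, 20): truth gives 0; no alternative beats it.
(Checking all 16 profiles: 4 have a profitable deviation, 12 do not.)

4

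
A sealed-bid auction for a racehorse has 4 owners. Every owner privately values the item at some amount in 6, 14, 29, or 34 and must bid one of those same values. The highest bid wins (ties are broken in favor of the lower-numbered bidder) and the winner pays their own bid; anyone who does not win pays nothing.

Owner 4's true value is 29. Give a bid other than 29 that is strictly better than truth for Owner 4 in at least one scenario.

Suppose Owner 1 bids 6, Owner 2 bids 6 and Owner 3 bids 6.
Bid 29: wins, pays 29, utility 29 - 29 = 0.
Bid 14: wins, pays 14, utility 29 - 14 = 15.
So bidding 14 beats truth here (15 > 0).

14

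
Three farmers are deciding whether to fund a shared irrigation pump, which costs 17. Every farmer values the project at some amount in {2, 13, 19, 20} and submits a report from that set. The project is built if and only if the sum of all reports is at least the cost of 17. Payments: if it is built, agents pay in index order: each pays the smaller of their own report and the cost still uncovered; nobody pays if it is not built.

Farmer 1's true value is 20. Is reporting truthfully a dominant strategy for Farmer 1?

Consider the case where Farmer 2 reports 2 and Farmer 3 reports 2.
Truthful report 20: project built, pays 17, utility 20 - 17 = 3.
Report 13 instead: project built, pays 13, utility 20 - 13 = 7.
Since 7 > 3, reporting 13 is strictly better here, so truthful reporting is not dominant.

No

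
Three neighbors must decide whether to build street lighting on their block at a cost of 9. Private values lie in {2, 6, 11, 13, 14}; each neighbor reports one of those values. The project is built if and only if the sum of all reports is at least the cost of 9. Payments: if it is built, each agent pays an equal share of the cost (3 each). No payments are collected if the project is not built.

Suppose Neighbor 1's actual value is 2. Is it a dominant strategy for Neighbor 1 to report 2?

Check each profile of the others' reports and compare truth against every alternative report.
Others report (2, 2): truth gives 0, best alternative gives -1.
Others report (2, 6): truth gives -1, best alternative gives -1.
Others report (2, 11): truth gives -1, best alternative gives -1.
Others report (2, 13): truth gives -1, best alternative gives -1.
Others report (2, 14): truth gives -1, best alternative gives -1.
Others report (6, 2): truth gives -1, best alternative gives -1.
(Remaining 19 profiles checked similarly; truth is weakly best in each.)
In every case the truthful report is at least as good as any alternative, so it is a dominant strategy.

Yes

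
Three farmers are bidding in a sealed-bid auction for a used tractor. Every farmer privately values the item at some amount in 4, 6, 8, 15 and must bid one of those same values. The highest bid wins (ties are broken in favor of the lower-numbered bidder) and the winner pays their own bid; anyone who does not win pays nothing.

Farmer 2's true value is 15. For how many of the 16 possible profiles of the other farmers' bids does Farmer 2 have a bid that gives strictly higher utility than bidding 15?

6

Others bid (4, 4): truth gives 0; bid 6 gives 9 > 0. Violating.
Others bid (4, 6): truth gives 0; bid 6 gives 9 > 0. Violating.
Others bid (4, 8): truth gives 0; bid 8 gives 7 > 0. Violating.
Others bid (6, 4): truth gives 0; bid 8 gives 7 > 0. Violating.
Others bid (4, 15): truth gives 0; no alternative beats it.
Others bid (6, 15): truth gives 0; no alternative beats it.
(Checking all 16 profiles: 6 have a profitable deviation, 10 do not.)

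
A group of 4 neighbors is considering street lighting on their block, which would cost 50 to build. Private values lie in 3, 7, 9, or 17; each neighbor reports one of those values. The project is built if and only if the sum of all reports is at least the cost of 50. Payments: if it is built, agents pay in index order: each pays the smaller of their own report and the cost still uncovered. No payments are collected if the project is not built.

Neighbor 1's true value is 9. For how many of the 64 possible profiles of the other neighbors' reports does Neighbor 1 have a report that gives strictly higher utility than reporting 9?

Others report (9, 17, 17): truth gives 0; report 7 gives 2 > 0. Violating.
Others report (17, 9, 17): truth gives 0; report 7 gives 2 > 0. Violating.
Others report (17, 17, 9): truth gives 0; report 7 gives 2 > 0. Violating.
Others report (17, 17, 17): truth gives 0; report 3 gives 6 > 0. Violating.
Others report (3, 3, 3): truth gives 0; no alternative beats it.
Others report (3, 3, 7): truth gives 0; no alternative beats it.
(Checking all 64 profiles: 4 have a profitable deviation, 60 do not.)

4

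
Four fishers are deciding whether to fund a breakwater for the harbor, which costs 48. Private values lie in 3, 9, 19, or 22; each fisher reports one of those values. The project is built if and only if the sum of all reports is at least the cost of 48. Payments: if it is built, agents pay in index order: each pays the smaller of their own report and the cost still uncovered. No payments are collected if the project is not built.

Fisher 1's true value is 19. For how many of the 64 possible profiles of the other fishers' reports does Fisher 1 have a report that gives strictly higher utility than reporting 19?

35

Others report (3, 19, 19): truth gives 0; report 9 gives 10 > 0. Violating.
Others report (3, 19, 22): truth gives 0; report 9 gives 10 > 0. Violating.
Others report (3, 22, 19): truth gives 0; report 9 gives 10 > 0. Violating.
Others report (3, 22, 22): truth gives 0; report 3 gives 16 > 0. Violating.
Others report (3, 3, 3): truth gives 0; no alternative beats it.
Others report (3, 3, 9): truth gives 0; no alternative beats it.
(Checking all 64 profiles: 35 have a profitable deviation, 29 do not.)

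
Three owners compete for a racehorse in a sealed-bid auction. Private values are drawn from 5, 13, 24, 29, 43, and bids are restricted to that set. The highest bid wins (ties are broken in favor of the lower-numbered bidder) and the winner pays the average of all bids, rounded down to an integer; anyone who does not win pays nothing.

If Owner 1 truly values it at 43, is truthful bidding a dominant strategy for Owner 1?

Consider the case where Owner 2 bids 5 and Owner 3 bids 5.
Truthful bid 43: wins, pays 17, utility 43 - 17 = 26.
Bid 5 instead: wins, pays 5, utility 43 - 5 = 38.
Since 38 > 26, bidding 5 is strictly better here, so truthful bidding is not dominant.

No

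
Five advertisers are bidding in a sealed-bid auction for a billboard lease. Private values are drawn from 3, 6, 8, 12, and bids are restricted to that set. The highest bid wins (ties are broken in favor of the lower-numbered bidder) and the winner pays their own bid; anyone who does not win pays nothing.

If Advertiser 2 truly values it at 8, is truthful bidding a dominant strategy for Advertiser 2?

No

Consider the case where Advertiser 1 bids 3, Advertiser 3 bids 3, Advertiser 4 bids 3 and Advertiser 5 bids 3.
Truthful bid 8: wins, pays 8, utility 8 - 8 = 0.
Bid 6 instead: wins, pays 6, utility 8 - 6 = 2.
Since 2 > 0, bidding 6 is strictly better here, so truthful bidding is not dominant.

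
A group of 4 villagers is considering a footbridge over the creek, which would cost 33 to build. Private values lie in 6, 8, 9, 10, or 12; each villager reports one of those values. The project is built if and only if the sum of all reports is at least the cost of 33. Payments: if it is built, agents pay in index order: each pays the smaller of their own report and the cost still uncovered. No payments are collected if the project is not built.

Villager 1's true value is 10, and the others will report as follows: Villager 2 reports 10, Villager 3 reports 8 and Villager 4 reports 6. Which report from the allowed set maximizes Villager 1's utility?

Report 6: project not built, utility 0.
Report 8: project not built, utility 0.
Report 9: project built, pays 9, utility 10 - 9 = 1.
Report 10: project built, pays 10, utility 10 - 10 = 0.
Report 12: project built, pays 12, utility 10 - 12 = -2.
The best choice is 9 with utility 1.

9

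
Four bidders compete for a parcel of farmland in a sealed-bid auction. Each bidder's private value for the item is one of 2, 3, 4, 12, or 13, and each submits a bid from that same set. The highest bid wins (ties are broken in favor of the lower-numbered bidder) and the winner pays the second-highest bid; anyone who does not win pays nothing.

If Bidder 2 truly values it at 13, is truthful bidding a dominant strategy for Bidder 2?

Check each profile of the others' bids and compare truth against every alternative bid.
Others bid (12, 2, 2): truth gives 1, best alternative gives 0.
Others bid (12, 2, 3): truth gives 1, best alternative gives 0.
Others bid (12, 2, 4): truth gives 1, best alternative gives 0.
Others bid (12, 2, 12): truth gives 1, best alternative gives 0.
Others bid (12, 3, 2): truth gives 1, best alternative gives 0.
Others bid (12, 3, 3): truth gives 1, best alternative gives 0.
(Remaining 119 profiles checked similarly; truth is weakly best in each.)
In every case the truthful bid is at least as good as any alternative, so it is a dominant strategy.

Yes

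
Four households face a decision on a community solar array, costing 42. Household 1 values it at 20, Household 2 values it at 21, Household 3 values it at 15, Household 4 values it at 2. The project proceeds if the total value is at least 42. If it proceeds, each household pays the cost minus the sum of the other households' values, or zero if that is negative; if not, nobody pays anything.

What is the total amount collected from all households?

9

Total value 58 ≥ cost 42, so it is built.
Household 1: others sum to 38; max(0, 42 - 38) = 4.
Household 2: others sum to 37; max(0, 42 - 37) = 5.
Household 3: others sum to 43; max(0, 42 - 43) = 0.
Household 4: others sum to 56; max(0, 42 - 56) = 0.
Total collected = 4 + 5 + 0 + 0 = 9.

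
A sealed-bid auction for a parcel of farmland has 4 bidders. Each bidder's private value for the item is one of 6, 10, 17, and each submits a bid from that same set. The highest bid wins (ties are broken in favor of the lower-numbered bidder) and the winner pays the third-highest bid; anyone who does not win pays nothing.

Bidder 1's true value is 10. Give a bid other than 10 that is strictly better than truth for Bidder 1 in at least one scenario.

Suppose Bidder 2 bids 6, Bidder 3 bids 6 and Bidder 4 bids 17.
Bid 10: loses, pays 0, utility 0.
Bid 17: wins, pays 6, utility 10 - 6 = 4.
So bidding 17 beats truth here (4 > 0).

17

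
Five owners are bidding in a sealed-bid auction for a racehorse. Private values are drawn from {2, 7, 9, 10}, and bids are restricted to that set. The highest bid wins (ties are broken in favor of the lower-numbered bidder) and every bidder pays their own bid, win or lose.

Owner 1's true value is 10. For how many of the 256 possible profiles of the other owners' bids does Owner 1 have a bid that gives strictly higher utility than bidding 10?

81

Others bid (2, 2, 2, 2): truth gives 0; bid 2 gives 8 > 0. Violating.
Others bid (2, 2, 2, 7): truth gives 0; bid 7 gives 3 > 0. Violating.
Others bid (2, 2, 2, 9): truth gives 0; bid 9 gives 1 > 0. Violating.
Others bid (2, 2, 7, 2): truth gives 0; bid 7 gives 3 > 0. Violating.
Others bid (2, 2, 2, 10): truth gives 0; no alternative beats it.
Others bid (2, 2, 7, 10): truth gives 0; no alternative beats it.
(Checking all 256 profiles: 81 have a profitable deviation, 175 do not.)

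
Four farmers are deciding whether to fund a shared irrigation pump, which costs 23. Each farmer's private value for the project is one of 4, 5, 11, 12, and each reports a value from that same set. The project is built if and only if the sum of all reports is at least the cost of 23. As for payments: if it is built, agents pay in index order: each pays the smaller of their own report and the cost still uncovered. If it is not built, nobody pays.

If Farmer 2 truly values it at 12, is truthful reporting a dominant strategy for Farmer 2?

No

Consider the case where Farmer 1 reports 4, Farmer 3 reports 4 and Farmer 4 reports 4.
Truthful report 12: project built, pays 12, utility 12 - 12 = 0.
Report 11 instead: project built, pays 11, utility 12 - 11 = 1.
Since 1 > 0, reporting 11 is strictly better here, so truthful reporting is not dominant.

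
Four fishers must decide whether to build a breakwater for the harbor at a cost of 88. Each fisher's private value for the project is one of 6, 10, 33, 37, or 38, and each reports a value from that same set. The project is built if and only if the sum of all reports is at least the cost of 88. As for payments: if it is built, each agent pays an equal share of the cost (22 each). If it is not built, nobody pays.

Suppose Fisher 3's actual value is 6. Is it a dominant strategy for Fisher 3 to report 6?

Yes

Check each profile of the others' reports and compare truth against every alternative report.
Others report (6, 37, 37): truth gives 0, best alternative gives -16.
Others report (6, 37, 38): truth gives 0, best alternative gives -16.
Others report (6, 38, 37): truth gives 0, best alternative gives -16.
Others report (10, 33, 37): truth gives 0, best alternative gives -16.
Others report (10, 33, 38): truth gives 0, best alternative gives -16.
Others report (10, 37, 33): truth gives 0, best alternative gives -16.
(Remaining 119 profiles checked similarly; truth is weakly best in each.)
In every case the truthful report is at least as good as any alternative, so it is a dominant strategy.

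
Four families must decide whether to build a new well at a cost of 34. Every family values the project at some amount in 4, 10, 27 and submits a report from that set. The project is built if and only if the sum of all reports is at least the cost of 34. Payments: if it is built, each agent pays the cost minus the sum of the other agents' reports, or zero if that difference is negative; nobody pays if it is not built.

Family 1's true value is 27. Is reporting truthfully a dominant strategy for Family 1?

Yes

Check each profile of the others' reports and compare truth against every alternative report.
Others report (4, 4, 10): truth gives 11, best alternative gives 0.
Others report (4, 10, 4): truth gives 11, best alternative gives 0.
Others report (10, 4, 4): truth gives 11, best alternative gives 0.
Others report (4, 4, 4): truth gives 5, best alternative gives 0.
Others report (4, 4, 27): truth gives 27, best alternative gives 27.
Others report (4, 10, 27): truth gives 27, best alternative gives 27.
(Remaining 21 profiles checked similarly; truth is weakly best in each.)
In every case the truthful report is at least as good as any alternative, so it is a dominant strategy.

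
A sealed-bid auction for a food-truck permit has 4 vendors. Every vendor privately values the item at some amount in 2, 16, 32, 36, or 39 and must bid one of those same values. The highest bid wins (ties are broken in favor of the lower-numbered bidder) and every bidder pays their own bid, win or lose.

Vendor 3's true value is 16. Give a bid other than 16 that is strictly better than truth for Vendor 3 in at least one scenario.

2

Suppose Vendor 1 bids 2, Vendor 2 bids 2 and Vendor 4 bids 32.
Bid 16: loses but pays 16, utility -16.
Bid 2: loses but pays 2, utility -2.
So bidding 2 beats truth here (-2 > -16).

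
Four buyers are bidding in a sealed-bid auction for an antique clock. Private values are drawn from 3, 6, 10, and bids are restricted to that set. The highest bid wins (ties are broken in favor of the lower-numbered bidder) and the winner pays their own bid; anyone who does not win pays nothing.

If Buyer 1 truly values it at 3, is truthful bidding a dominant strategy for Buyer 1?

Check each profile of the others' bids and compare truth against every alternative bid.
Others bid (3, 3, 3): truth gives 0, best alternative gives -3.
Others bid (3, 3, 6): truth gives 0, best alternative gives -3.
Others bid (3, 6, 3): truth gives 0, best alternative gives -3.
Others bid (3, 6, 6): truth gives 0, best alternative gives -3.
Others bid (6, 3, 3): truth gives 0, best alternative gives -3.
Others bid (6, 3, 6): truth gives 0, best alternative gives -3.
(Remaining 21 profiles checked similarly; truth is weakly best in each.)
In every case the truthful bid is at least as good as any alternative, so it is a dominant strategy.

Yes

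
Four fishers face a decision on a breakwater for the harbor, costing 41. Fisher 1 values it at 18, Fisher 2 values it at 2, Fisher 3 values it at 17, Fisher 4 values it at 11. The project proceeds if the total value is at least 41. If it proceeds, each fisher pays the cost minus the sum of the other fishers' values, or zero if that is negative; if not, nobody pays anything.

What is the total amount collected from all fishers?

Total value 48 ≥ cost 41, so it is built.
Fisher 1: others sum to 30; max(0, 41 - 30) = 11.
Fisher 2: others sum to 46; max(0, 41 - 46) = 0.
Fisher 3: others sum to 31; max(0, 41 - 31) = 10.
Fisher 4: others sum to 37; max(0, 41 - 37) = 4.
Total collected = 11 + 0 + 10 + 4 = 25.

25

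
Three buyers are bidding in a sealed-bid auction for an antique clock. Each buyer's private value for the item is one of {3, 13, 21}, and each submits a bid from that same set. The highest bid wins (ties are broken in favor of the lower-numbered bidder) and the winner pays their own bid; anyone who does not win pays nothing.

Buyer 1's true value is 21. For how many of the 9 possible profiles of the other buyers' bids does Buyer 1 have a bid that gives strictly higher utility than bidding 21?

Others bid (3, 3): truth gives 0; bid 3 gives 18 > 0. Violating.
Others bid (3, 13): truth gives 0; bid 13 gives 8 > 0. Violating.
Others bid (13, 3): truth gives 0; bid 13 gives 8 > 0. Violating.
Others bid (13, 13): truth gives 0; bid 13 gives 8 > 0. Violating.
Others bid (3, 21): truth gives 0; no alternative beats it.
Others bid (13, 21): truth gives 0; no alternative beats it.
(Checking all 9 profiles: 4 have a profitable deviation, 5 do not.)

4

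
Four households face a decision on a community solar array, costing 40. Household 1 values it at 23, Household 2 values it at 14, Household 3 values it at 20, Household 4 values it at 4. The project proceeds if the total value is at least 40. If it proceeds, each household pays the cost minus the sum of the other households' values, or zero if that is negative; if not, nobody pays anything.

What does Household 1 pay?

2

Total value 61 ≥ cost 40, so the project is built.
The other households' values sum to 38.
Cost minus that sum is 40 - 38 = 2.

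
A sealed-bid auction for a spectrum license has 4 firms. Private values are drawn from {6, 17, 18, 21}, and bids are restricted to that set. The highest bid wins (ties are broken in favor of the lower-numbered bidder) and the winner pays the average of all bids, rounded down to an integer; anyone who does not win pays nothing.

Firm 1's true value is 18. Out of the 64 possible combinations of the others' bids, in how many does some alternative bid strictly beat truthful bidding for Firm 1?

Others bid (6, 6, 6): truth gives 9; bid 6 gives 12 > 9. Violating.
Others bid (6, 6, 21): truth gives 0; bid 21 gives 5 > 0. Violating.
Others bid (6, 17, 21): truth gives 0; bid 21 gives 2 > 0. Violating.
Others bid (6, 18, 21): truth gives 0; bid 21 gives 2 > 0. Violating.
Others bid (6, 6, 17): truth gives 7; no alternative beats it.
Others bid (6, 6, 18): truth gives 6; no alternative beats it.
(Checking all 64 profiles: 19 have a profitable deviation, 45 do not.)

19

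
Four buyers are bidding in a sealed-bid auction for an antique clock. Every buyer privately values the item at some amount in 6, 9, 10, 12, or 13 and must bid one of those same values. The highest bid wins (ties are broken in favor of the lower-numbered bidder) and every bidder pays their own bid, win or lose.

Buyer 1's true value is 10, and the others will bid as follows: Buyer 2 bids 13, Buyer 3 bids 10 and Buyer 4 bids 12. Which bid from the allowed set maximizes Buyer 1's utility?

Bid 6: loses but pays 6, utility -6.
Bid 9: loses but pays 9, utility -9.
Bid 10: loses but pays 10, utility -10.
Bid 12: loses but pays 12, utility -12.
Bid 13: wins, pays 13, utility 10 - 13 = -3.
The best choice is 13 with utility -3.

13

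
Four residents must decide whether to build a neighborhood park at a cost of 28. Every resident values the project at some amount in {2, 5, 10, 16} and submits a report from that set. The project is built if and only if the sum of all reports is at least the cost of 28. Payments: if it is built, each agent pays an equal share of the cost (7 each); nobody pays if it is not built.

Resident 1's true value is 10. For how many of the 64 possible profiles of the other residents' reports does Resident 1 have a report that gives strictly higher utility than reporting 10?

Others report (2, 2, 10): truth gives 0; report 16 gives 3 > 0. Violating.
Others report (2, 5, 5): truth gives 0; report 16 gives 3 > 0. Violating.
Others report (2, 5, 10): truth gives 0; report 16 gives 3 > 0. Violating.
Others report (2, 10, 2): truth gives 0; report 16 gives 3 > 0. Violating.
Others report (2, 2, 2): truth gives 0; no alternative beats it.
Others report (2, 2, 5): truth gives 0; no alternative beats it.
(Checking all 64 profiles: 13 have a profitable deviation, 51 do not.)

13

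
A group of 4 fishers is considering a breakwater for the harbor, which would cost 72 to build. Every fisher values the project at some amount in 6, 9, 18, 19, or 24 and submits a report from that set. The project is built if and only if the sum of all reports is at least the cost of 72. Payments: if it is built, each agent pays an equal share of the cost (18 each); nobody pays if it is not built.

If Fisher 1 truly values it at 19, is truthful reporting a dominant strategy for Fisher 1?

No

Consider the case where Fisher 2 reports 6, Fisher 3 reports 18 and Fisher 4 reports 24.
Truthful report 19: project not built, utility 0.
Report 24 instead: project built, pays 18, utility 19 - 18 = 1.
Since 1 > 0, reporting 24 is strictly better here, so truthful reporting is not dominant.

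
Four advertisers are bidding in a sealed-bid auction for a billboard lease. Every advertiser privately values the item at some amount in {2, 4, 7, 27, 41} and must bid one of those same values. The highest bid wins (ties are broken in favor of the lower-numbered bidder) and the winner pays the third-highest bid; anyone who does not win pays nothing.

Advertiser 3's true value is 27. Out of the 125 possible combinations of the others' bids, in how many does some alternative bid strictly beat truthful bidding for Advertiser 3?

Others bid (2, 2, 41): truth gives 0; bid 41 gives 25 > 0. Violating.
Others bid (2, 4, 41): truth gives 0; bid 41 gives 23 > 0. Violating.
Others bid (2, 7, 41): truth gives 0; bid 41 gives 20 > 0. Violating.
Others bid (2, 27, 2): truth gives 0; bid 41 gives 25 > 0. Violating.
Others bid (2, 2, 2): truth gives 25; no alternative beats it.
Others bid (2, 2, 4): truth gives 25; no alternative beats it.
(Checking all 125 profiles: 27 have a profitable deviation, 98 do not.)

27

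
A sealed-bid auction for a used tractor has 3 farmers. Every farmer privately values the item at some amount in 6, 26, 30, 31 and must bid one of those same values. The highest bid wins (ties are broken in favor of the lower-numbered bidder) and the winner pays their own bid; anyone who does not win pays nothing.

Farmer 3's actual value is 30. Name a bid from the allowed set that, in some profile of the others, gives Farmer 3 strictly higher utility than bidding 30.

26

Suppose Farmer 1 bids 6 and Farmer 2 bids 6.
Bid 30: wins, pays 30, utility 30 - 30 = 0.
Bid 26: wins, pays 26, utility 30 - 26 = 4.
So bidding 26 beats truth here (4 > 0).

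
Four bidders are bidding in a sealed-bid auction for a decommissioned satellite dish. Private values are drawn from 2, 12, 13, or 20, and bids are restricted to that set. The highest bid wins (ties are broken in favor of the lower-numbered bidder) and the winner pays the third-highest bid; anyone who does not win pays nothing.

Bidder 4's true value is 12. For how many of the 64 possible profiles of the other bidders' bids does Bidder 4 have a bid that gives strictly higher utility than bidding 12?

Others bid (2, 2, 12): truth gives 0; bid 13 gives 10 > 0. Violating.
Others bid (2, 2, 13): truth gives 0; bid 20 gives 10 > 0. Violating.
Others bid (2, 12, 2): truth gives 0; bid 13 gives 10 > 0. Violating.
Others bid (2, 13, 2): truth gives 0; bid 20 gives 10 > 0. Violating.
Others bid (2, 2, 2): truth gives 10; no alternative beats it.
Others bid (2, 2, 20): truth gives 0; no alternative beats it.
(Checking all 64 profiles: 6 have a profitable deviation, 58 do not.)

6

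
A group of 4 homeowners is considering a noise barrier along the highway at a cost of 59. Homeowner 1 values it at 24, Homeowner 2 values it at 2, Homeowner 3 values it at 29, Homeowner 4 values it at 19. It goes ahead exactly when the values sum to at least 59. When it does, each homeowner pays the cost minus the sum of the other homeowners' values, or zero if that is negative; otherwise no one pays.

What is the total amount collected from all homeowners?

Total value 74 ≥ cost 59, so it is built.
Homeowner 1: others sum to 50; max(0, 59 - 50) = 9.
Homeowner 2: others sum to 72; max(0, 59 - 72) = 0.
Homeowner 3: others sum to 45; max(0, 59 - 45) = 14.
Homeowner 4: others sum to 55; max(0, 59 - 55) = 4.
Total collected = 9 + 0 + 14 + 4 = 27.

27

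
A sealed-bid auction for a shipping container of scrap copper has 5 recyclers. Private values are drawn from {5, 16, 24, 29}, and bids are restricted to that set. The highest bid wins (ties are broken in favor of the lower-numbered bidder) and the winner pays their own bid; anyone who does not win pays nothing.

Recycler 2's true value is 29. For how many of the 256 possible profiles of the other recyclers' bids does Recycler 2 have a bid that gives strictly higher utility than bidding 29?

Others bid (5, 5, 5, 5): truth gives 0; bid 16 gives 13 > 0. Violating.
Others bid (5, 5, 5, 16): truth gives 0; bid 16 gives 13 > 0. Violating.
Others bid (5, 5, 5, 24): truth gives 0; bid 24 gives 5 > 0. Violating.
Others bid (5, 5, 16, 5): truth gives 0; bid 16 gives 13 > 0. Violating.
Others bid (5, 5, 5, 29): truth gives 0; no alternative beats it.
Others bid (5, 5, 16, 29): truth gives 0; no alternative beats it.
(Checking all 256 profiles: 54 have a profitable deviation, 202 do not.)

54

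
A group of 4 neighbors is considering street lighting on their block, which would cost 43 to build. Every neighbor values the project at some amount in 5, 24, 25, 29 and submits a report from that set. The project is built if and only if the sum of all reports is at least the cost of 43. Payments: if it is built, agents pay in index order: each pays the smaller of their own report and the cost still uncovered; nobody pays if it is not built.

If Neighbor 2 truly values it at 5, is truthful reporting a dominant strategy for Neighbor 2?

Yes

Check each profile of the others' reports and compare truth against every alternative report.
Others report (5, 5, 24): truth gives 0, best alternative gives -19.
Others report (5, 5, 25): truth gives 0, best alternative gives -19.
Others report (5, 5, 29): truth gives 0, best alternative gives -19.
Others report (5, 24, 5): truth gives 0, best alternative gives -19.
Others report (5, 24, 24): truth gives 0, best alternative gives -19.
Others report (5, 24, 25): truth gives 0, best alternative gives -19.
(Remaining 58 profiles checked similarly; truth is weakly best in each.)
In every case the truthful report is at least as good as any alternative, so it is a dominant strategy.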